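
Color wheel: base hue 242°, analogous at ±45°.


Base hue: 242°
Left analog: (242 - 45) mod 360 = 197°
Right analog: (242 + 45) mod 360 = 287°
Analogous hues = 197° and 287°


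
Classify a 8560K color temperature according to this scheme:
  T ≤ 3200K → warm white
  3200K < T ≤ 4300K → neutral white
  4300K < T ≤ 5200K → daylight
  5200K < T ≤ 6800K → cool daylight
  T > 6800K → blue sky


Temperature: 8560K
8560K > 6800K → blue sky
Classification: blue sky


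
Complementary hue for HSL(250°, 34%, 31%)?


Complement = opposite side of color wheel = hue + 180°
H' = (250 + 180) mod 360 = 70°
S and L unchanged.
= HSL(70°, 34%, 31%)


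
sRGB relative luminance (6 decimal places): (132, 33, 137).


Linearize each channel (sRGB transfer function): c = v/255; c_lin = c/12.92 if c ≤ 0.04045, else ((c+0.055)/1.055)^2.4
  R: 132/255 ≈ 0.517647 > 0.04045 → ((0.517647+0.055)/1.055)^2.4 ≈ 0.230740
  G: 33/255 ≈ 0.129412 > 0.04045 → ((0.129412+0.055)/1.055)^2.4 ≈ 0.015209
  B: 137/255 ≈ 0.537255 > 0.04045 → ((0.537255+0.055)/1.055)^2.4 ≈ 0.250158
R_lin = 0.230740, G_lin = 0.015209, B_lin = 0.250158
L = 0.2126×R + 0.7152×G + 0.0722×B
L = 0.2126×0.230740 + 0.7152×0.015209 + 0.0722×0.250158
L ≈ 0.077994


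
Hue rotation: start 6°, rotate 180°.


New hue = (H + rotation) mod 360
New hue = (6 + 180) mod 360
= 186 mod 360
= 186°


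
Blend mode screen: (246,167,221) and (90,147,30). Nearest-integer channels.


Screen: C = 255 - (255-A)×(255-B)/255, rounded to nearest integer
R: 255 - (255-246)×(255-90)/255 = 255 - 1485/255 ≈ 255 - 5.824 = 249.176 → 249
G: 255 - (255-167)×(255-147)/255 = 255 - 9504/255 ≈ 255 - 37.271 = 217.729 → 218
B: 255 - (255-221)×(255-30)/255 = 255 - 7650/255 ≈ 255 - 30.000 = 225.000 → 225
= RGB(249, 218, 225)


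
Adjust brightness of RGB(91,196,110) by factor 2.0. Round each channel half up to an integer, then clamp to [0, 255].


Multiply each channel by 2.0, round half up, clamp to [0, 255]
R: 91×2.0 = 182
G: 196×2.0 = 392 → clamp → 255
B: 110×2.0 = 220
= RGB(182, 255, 220)


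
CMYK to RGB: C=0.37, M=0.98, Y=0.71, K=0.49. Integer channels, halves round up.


R = 255 × (1-C) × (1-K) = 255 × 0.63 × 0.51 = 81.9315 → 82
G = 255 × (1-M) × (1-K) = 255 × 0.02 × 0.51 = 2.601 → 3
B = 255 × (1-Y) × (1-K) = 255 × 0.29 × 0.51 = 37.7145 → 38
= RGB(82, 3, 38)


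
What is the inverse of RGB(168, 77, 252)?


Invert: (255-R, 255-G, 255-B)
R: 255-168 = 87
G: 255-77 = 178
B: 255-252 = 3
= RGB(87, 178, 3)


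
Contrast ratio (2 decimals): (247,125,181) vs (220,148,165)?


Linearize each sRGB channel c=v/255: c/12.92 if c ≤ 0.04045 else ((c+0.055)/1.055)^2.4
L = 0.2126×R_lin + 0.7152×G_lin + 0.0722×B_lin
Color 1 (247,125,181):
  R=247: 247/255≈0.9686 > 0.04045 → ((0.9686+0.055)/1.055)^2.4 ≈ 0.93011
  G=125: 125/255≈0.4902 > 0.04045 → ((0.4902+0.055)/1.055)^2.4 ≈ 0.20508
  B=181: 181/255≈0.7098 > 0.04045 → ((0.7098+0.055)/1.055)^2.4 ≈ 0.46208
  L1 = 0.2126×0.93011 + 0.7152×0.20508 + 0.0722×0.46208 ≈ 0.37778
Color 2 (220,148,165):
  R=220: 220/255≈0.8627 > 0.04045 → ((0.8627+0.055)/1.055)^2.4 ≈ 0.71569
  G=148: 148/255≈0.5804 > 0.04045 → ((0.5804+0.055)/1.055)^2.4 ≈ 0.29614
  B=165: 165/255≈0.6471 > 0.04045 → ((0.6471+0.055)/1.055)^2.4 ≈ 0.37626
  L2 = 0.2126×0.71569 + 0.7152×0.29614 + 0.0722×0.37626 ≈ 0.39112
Lighter = 0.39112, Darker = 0.37778
Ratio = (L_lighter + 0.05) / (L_darker + 0.05)
Ratio = (0.39112 + 0.05) / (0.37778 + 0.05) = 0.44112 / 0.42778 ≈ 1.0312
Ratio ≈ 1.03:1


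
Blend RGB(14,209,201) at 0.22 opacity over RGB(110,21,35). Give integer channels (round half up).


C = α×F + (1-α)×B, with 1-α = 0.78
R: 0.22×14 + 0.78×110 = 3.08 + 85.80 = 88.88 → 89
G: 0.22×209 + 0.78×21 = 45.98 + 16.38 = 62.36 → 62
B: 0.22×201 + 0.78×35 = 44.22 + 27.30 = 71.52 → 72
= RGB(89, 62, 72)


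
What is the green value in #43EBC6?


Color: #43EBC6
R = 43 = 67
G = EB = 235
B = C6 = 198
Green = 235


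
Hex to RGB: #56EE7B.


56 → 86 (R)
EE → 238 (G)
7B → 123 (B)
= RGB(86, 238, 123)


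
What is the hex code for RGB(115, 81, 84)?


R = 115 → 73 (hex)
G = 81 → 51 (hex)
B = 84 → 54 (hex)
Hex = #735154


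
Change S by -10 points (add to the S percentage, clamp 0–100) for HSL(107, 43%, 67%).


Original S = 43%
Adjustment = -10 percentage points
New S = 43 + (-10) = 33
Clamp to [0, 100] → 33
= HSL(107°, 33%, 67%)


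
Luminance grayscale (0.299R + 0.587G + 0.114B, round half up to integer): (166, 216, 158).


Gray = 0.299×R + 0.587×G + 0.114×B
Gray = 0.299×166 + 0.587×216 + 0.114×158
Gray = 49.634 + 126.792 + 18.012
Gray = 194.438 → round half up → 194
Gray = 194


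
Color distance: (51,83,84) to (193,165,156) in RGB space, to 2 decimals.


d = √[(R₁-R₂)² + (G₁-G₂)² + (B₁-B₂)²]
d = √[(51-193)² + (83-165)² + (84-156)²]
d = √[20164 + 6724 + 5184]
d = √32072
d ≈ 179.09


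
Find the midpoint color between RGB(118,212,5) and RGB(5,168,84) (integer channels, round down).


Midpoint: each channel = ⌊(C₁+C₂)/2⌋
R: ⌊(118+5)/2⌋ = 61
G: ⌊(212+168)/2⌋ = 190
B: ⌊(5+84)/2⌋ = 44
= RGB(61, 190, 44)


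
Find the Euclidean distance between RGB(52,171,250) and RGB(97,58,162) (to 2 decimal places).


d = √[(R₁-R₂)² + (G₁-G₂)² + (B₁-B₂)²]
d = √[(52-97)² + (171-58)² + (250-162)²]
d = √[2025 + 12769 + 7744]
d = √22538
d ≈ 150.13


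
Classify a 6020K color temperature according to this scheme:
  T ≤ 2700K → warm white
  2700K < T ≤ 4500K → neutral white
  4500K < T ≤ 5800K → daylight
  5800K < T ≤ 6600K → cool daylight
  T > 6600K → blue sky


Temperature: 6020K
5800K < 6020K ≤ 6600K → cool daylight
Classification: cool daylight


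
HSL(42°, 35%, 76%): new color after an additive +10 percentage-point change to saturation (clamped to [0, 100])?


Original S = 35%
Adjustment = +10 percentage points
New S = 35 + (10) = 45
Clamp to [0, 100] → 45
= HSL(42°, 45%, 76%)


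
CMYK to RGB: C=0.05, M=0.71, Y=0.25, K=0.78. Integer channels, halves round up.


R = 255 × (1-C) × (1-K) = 255 × 0.95 × 0.22 = 53.295 → 53
G = 255 × (1-M) × (1-K) = 255 × 0.29 × 0.22 = 16.269 → 16
B = 255 × (1-Y) × (1-K) = 255 × 0.75 × 0.22 = 42.075 → 42
= RGB(53, 16, 42)


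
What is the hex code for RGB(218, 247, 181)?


R = 218 → DA (hex)
G = 247 → F7 (hex)
B = 181 → B5 (hex)
Hex = #DAF7B5


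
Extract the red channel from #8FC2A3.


Color: #8FC2A3
R = 8F = 143
G = C2 = 194
B = A3 = 163
Red = 143


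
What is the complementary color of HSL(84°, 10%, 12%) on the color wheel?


Complement = opposite side of color wheel = hue + 180°
H' = (84 + 180) mod 360 = 264°
S and L unchanged.
= HSL(264°, 10%, 12%)


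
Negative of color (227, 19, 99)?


Invert: (255-R, 255-G, 255-B)
R: 255-227 = 28
G: 255-19 = 236
B: 255-99 = 156
= RGB(28, 236, 156)


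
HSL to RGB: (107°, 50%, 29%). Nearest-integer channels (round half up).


H=107°, S=0.50, L=0.29
C = (1-|2L-1|)×S = (1-|-0.42|)×0.50 = 0.29
H' = H/60 = 107/60 ≈ 1.7833; X = C×(1-|H' mod 2 - 1|) ≈ 0.0628
m = L - C/2 = 0.29 - 0.145 = 0.145
Sector ⌊H'⌋ = 1 → (R',G',B') = (≈0.0628, 0.29, 0.0)
RGB = ((R'+m)×255, (G'+m)×255, (B'+m)×255) = (52.9975, 110.925, 36.975)
Round half up → RGB(53, 111, 37)


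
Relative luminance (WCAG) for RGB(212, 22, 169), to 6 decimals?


Linearize each channel (sRGB transfer function): c = v/255; c_lin = c/12.92 if c ≤ 0.04045, else ((c+0.055)/1.055)^2.4
  R: 212/255 ≈ 0.831373 > 0.04045 → ((0.831373+0.055)/1.055)^2.4 ≈ 0.658375
  G: 22/255 ≈ 0.086275 > 0.04045 → ((0.086275+0.055)/1.055)^2.4 ≈ 0.008023
  B: 169/255 ≈ 0.662745 > 0.04045 → ((0.662745+0.055)/1.055)^2.4 ≈ 0.396755
R_lin = 0.658375, G_lin = 0.008023, B_lin = 0.396755
L = 0.2126×R + 0.7152×G + 0.0722×B
L = 0.2126×0.658375 + 0.7152×0.008023 + 0.0722×0.396755
L ≈ 0.174354


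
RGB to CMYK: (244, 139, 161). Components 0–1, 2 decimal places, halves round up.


R'=244/255≈0.9569, G'=139/255≈0.5451, B'=161/255≈0.6314
K = 1 - max(R',G',B') = 1 - 244/255 = 11/255 = 0.04313… → 0.04
(1-R'-K)/(1-K) simplifies to (max-R)/max with max = 244:
C = (244-244)/244 = 0/244 = 0 → 0.00
M = (244-139)/244 = 105/244 = 0.43032… → 0.43
Y = (244-161)/244 = 83/244 = 0.34016… → 0.34
= CMYK(0.00, 0.43, 0.34, 0.04)


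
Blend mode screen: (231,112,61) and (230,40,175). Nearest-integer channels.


Screen: C = 255 - (255-A)×(255-B)/255, rounded to nearest integer
R: 255 - (255-231)×(255-230)/255 = 255 - 600/255 ≈ 255 - 2.353 = 252.647 → 253
G: 255 - (255-112)×(255-40)/255 = 255 - 30745/255 ≈ 255 - 120.569 = 134.431 → 134
B: 255 - (255-61)×(255-175)/255 = 255 - 15520/255 ≈ 255 - 60.863 = 194.137 → 194
= RGB(253, 134, 194)


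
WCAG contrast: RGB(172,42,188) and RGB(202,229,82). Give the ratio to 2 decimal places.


Linearize each sRGB channel c=v/255: c/12.92 if c ≤ 0.04045 else ((c+0.055)/1.055)^2.4
L = 0.2126×R_lin + 0.7152×G_lin + 0.0722×B_lin
Color 1 (172,42,188):
  R=172: 172/255≈0.6745 > 0.04045 → ((0.6745+0.055)/1.055)^2.4 ≈ 0.41254
  G=42: 42/255≈0.1647 > 0.04045 → ((0.1647+0.055)/1.055)^2.4 ≈ 0.02315
  B=188: 188/255≈0.7373 > 0.04045 → ((0.7373+0.055)/1.055)^2.4 ≈ 0.50289
  L1 = 0.2126×0.41254 + 0.7152×0.02315 + 0.0722×0.50289 ≈ 0.14057
Color 2 (202,229,82):
  R=202: 202/255≈0.7922 > 0.04045 → ((0.7922+0.055)/1.055)^2.4 ≈ 0.59062
  G=229: 229/255≈0.8980 > 0.04045 → ((0.8980+0.055)/1.055)^2.4 ≈ 0.78354
  B=82: 82/255≈0.3216 > 0.04045 → ((0.3216+0.055)/1.055)^2.4 ≈ 0.08438
  L2 = 0.2126×0.59062 + 0.7152×0.78354 + 0.0722×0.08438 ≈ 0.69204
Lighter = 0.69204, Darker = 0.14057
Ratio = (L_lighter + 0.05) / (L_darker + 0.05)
Ratio = (0.69204 + 0.05) / (0.14057 + 0.05) = 0.74204 / 0.19057 ≈ 3.8937
Ratio ≈ 3.89:1


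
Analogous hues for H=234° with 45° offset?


Base hue: 234°
Left analog: (234 - 45) mod 360 = 189°
Right analog: (234 + 45) mod 360 = 279°
Analogous hues = 189° and 279°


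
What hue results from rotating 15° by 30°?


New hue = (H + rotation) mod 360
New hue = (15 + 30) mod 360
= 45 mod 360
= 45°


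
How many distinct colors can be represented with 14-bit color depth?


Colors = 2^bits = 2^14
= 16,384 colors


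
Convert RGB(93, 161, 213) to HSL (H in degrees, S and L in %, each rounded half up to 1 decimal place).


Normalize: R'=93/255≈0.3647, G'=161/255≈0.6314, B'=213/255≈0.8353
Max=213/255, Min=93/255, Δ=Max-Min=120/255
L = (Max+Min)/2 = (213+93)/510 = 306/510 = 0.6 → L = 60.0%
L > 0.5 → S = Δ/(2-Max-Min) = 120/(510-213-93) = 120/204 = 0.58823… → S = 58.8%
(the 1/255 factors cancel in S and H, so raw channel differences can be used)
Max is B' → H = 60 × ((R-G)/Δ + 4) = 60 × ((93-161)/120 + 4)
  -68/120 + 4 = -0.5666… + 4 = 3.4333…
  H = 60 × 3.4333… = 206° → H = 206.0°
= HSL(206.0°, 58.8%, 60.0%)


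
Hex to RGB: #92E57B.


92 → 146 (R)
E5 → 229 (G)
7B → 123 (B)
= RGB(146, 229, 123)


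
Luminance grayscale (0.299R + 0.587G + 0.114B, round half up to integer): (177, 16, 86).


Gray = 0.299×R + 0.587×G + 0.114×B
Gray = 0.299×177 + 0.587×16 + 0.114×86
Gray = 52.923 + 9.392 + 9.804
Gray = 72.119 → round half up → 72
Gray = 72


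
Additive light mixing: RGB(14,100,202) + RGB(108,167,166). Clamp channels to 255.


Additive: each channel = min(255, C₁+C₂)
R: 14+108 = 122 → 122
G: 100+167 = 267 → 255
B: 202+166 = 368 → 255
= RGB(122, 255, 255)


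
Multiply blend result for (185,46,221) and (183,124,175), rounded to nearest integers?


Multiply: C = A×B/255, rounded to nearest integer
R: 185×183/255 = 33855/255 ≈ 132.765 → 133
G: 46×124/255 = 5704/255 ≈ 22.369 → 22
B: 221×175/255 = 38675/255 ≈ 151.667 → 152
= RGB(133, 22, 152)


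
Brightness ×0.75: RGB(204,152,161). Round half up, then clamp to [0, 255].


Multiply each channel by 0.75, round half up, clamp to [0, 255]
R: 204×0.75 = 153
G: 152×0.75 = 114
B: 161×0.75 = 120.75 → round → 121
= RGB(153, 114, 121)


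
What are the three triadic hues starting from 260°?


Triadic: equally spaced at 120° intervals
H1 = 260°
H2 = (260 + 120) mod 360 = 20°
H3 = (260 + 240) mod 360 = 140°
Triadic = 260°, 20°, 140°


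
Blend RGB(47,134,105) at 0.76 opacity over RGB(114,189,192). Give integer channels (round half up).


C = α×F + (1-α)×B, with 1-α = 0.24
R: 0.76×47 + 0.24×114 = 35.72 + 27.36 = 63.08 → 63
G: 0.76×134 + 0.24×189 = 101.84 + 45.36 = 147.20 → 147
B: 0.76×105 + 0.24×192 = 79.80 + 46.08 = 125.88 → 126
= RGB(63, 147, 126)


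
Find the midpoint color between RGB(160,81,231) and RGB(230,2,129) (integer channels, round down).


Midpoint: each channel = ⌊(C₁+C₂)/2⌋
R: ⌊(160+230)/2⌋ = 195
G: ⌊(81+2)/2⌋ = 41
B: ⌊(231+129)/2⌋ = 180
= RGB(195, 41, 180)


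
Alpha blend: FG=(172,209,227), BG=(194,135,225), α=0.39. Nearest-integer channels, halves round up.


C = α×F + (1-α)×B, with 1-α = 0.61
R: 0.39×172 + 0.61×194 = 67.08 + 118.34 = 185.42 → 185
G: 0.39×209 + 0.61×135 = 81.51 + 82.35 = 163.86 → 164
B: 0.39×227 + 0.61×225 = 88.53 + 137.25 = 225.78 → 226
= RGB(185, 164, 226)


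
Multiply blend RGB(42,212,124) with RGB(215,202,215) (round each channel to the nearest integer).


Multiply: C = A×B/255, rounded to nearest integer
R: 42×215/255 = 9030/255 ≈ 35.412 → 35
G: 212×202/255 = 42824/255 ≈ 167.937 → 168
B: 124×215/255 = 26660/255 ≈ 104.549 → 105
= RGB(35, 168, 105)


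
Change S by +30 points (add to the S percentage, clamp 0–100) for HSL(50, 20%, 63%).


Original S = 20%
Adjustment = +30 percentage points
New S = 20 + (30) = 50
Clamp to [0, 100] → 50
= HSL(50°, 50%, 63%)


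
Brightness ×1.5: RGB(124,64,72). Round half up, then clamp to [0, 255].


Multiply each channel by 1.5, round half up, clamp to [0, 255]
R: 124×1.5 = 186
G: 64×1.5 = 96
B: 72×1.5 = 108
= RGB(186, 96, 108)


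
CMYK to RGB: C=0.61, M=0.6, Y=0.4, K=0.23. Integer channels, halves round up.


R = 255 × (1-C) × (1-K) = 255 × 0.39 × 0.77 = 76.5765 → 77
G = 255 × (1-M) × (1-K) = 255 × 0.40 × 0.77 = 78.54 → 79
B = 255 × (1-Y) × (1-K) = 255 × 0.60 × 0.77 = 117.81 → 118
= RGB(77, 79, 118)


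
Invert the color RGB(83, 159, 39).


Invert: (255-R, 255-G, 255-B)
R: 255-83 = 172
G: 255-159 = 96
B: 255-39 = 216
= RGB(172, 96, 216)


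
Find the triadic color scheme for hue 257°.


Triadic: equally spaced at 120° intervals
H1 = 257°
H2 = (257 + 120) mod 360 = 17°
H3 = (257 + 240) mod 360 = 137°
Triadic = 257°, 17°, 137°


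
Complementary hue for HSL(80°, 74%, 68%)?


Complement = opposite side of color wheel = hue + 180°
H' = (80 + 180) mod 360 = 260°
S and L unchanged.
= HSL(260°, 74%, 68%)


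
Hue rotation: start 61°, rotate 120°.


New hue = (H + rotation) mod 360
New hue = (61 + 120) mod 360
= 181 mod 360
= 181°


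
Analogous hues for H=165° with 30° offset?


Base hue: 165°
Left analog: (165 - 30) mod 360 = 135°
Right analog: (165 + 30) mod 360 = 195°
Analogous hues = 135° and 195°


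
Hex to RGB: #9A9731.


9A → 154 (R)
97 → 151 (G)
31 → 49 (B)
= RGB(154, 151, 49)


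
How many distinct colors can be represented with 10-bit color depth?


Colors = 2^bits = 2^10
= 1,024 colors


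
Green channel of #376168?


Color: #376168
R = 37 = 55
G = 61 = 97
B = 68 = 104
Green = 97


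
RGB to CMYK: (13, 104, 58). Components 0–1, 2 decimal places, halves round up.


R'=13/255≈0.0510, G'=104/255≈0.4078, B'=58/255≈0.2275
K = 1 - max(R',G',B') = 1 - 104/255 = 151/255 = 0.59215… → 0.59
(1-R'-K)/(1-K) simplifies to (max-R)/max with max = 104:
C = (104-13)/104 = 91/104 = 0.875 → 0.88
M = (104-104)/104 = 0/104 = 0 → 0.00
Y = (104-58)/104 = 46/104 = 0.44230… → 0.44
= CMYK(0.88, 0.00, 0.44, 0.59)


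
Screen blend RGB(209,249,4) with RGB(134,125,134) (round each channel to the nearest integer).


Screen: C = 255 - (255-A)×(255-B)/255, rounded to nearest integer
R: 255 - (255-209)×(255-134)/255 = 255 - 5566/255 ≈ 255 - 21.827 = 233.173 → 233
G: 255 - (255-249)×(255-125)/255 = 255 - 780/255 ≈ 255 - 3.059 = 251.941 → 252
B: 255 - (255-4)×(255-134)/255 = 255 - 30371/255 ≈ 255 - 119.102 = 135.898 → 136
= RGB(233, 252, 136)


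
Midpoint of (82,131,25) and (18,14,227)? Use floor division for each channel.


Midpoint: each channel = ⌊(C₁+C₂)/2⌋
R: ⌊(82+18)/2⌋ = 50
G: ⌊(131+14)/2⌋ = 72
B: ⌊(25+227)/2⌋ = 126
= RGB(50, 72, 126)


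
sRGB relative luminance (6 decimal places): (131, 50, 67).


Linearize each channel (sRGB transfer function): c = v/255; c_lin = c/12.92 if c ≤ 0.04045, else ((c+0.055)/1.055)^2.4
  R: 131/255 ≈ 0.513725 > 0.04045 → ((0.513725+0.055)/1.055)^2.4 ≈ 0.226966
  G: 50/255 ≈ 0.196078 > 0.04045 → ((0.196078+0.055)/1.055)^2.4 ≈ 0.031896
  B: 67/255 ≈ 0.262745 > 0.04045 → ((0.262745+0.055)/1.055)^2.4 ≈ 0.056128
R_lin = 0.226966, G_lin = 0.031896, B_lin = 0.056128
L = 0.2126×R + 0.7152×G + 0.0722×B
L = 0.2126×0.226966 + 0.7152×0.031896 + 0.0722×0.056128
L ≈ 0.075117


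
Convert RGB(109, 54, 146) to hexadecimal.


R = 109 → 6D (hex)
G = 54 → 36 (hex)
B = 146 → 92 (hex)
Hex = #6D3692


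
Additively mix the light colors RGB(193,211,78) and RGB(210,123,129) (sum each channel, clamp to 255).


Additive: each channel = min(255, C₁+C₂)
R: 193+210 = 403 → 255
G: 211+123 = 334 → 255
B: 78+129 = 207 → 207
= RGB(255, 255, 207)


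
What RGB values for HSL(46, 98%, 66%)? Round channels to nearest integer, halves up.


H=46°, S=0.98, L=0.66
C = (1-|2L-1|)×S = (1-|0.32|)×0.98 = 0.6664
H' = H/60 = 46/60 ≈ 0.7667; X = C×(1-|H' mod 2 - 1|) ≈ 0.5109
m = L - C/2 = 0.66 - 0.3332 = 0.3268
Sector ⌊H'⌋ = 0 → (R',G',B') = (0.6664, ≈0.5109, 0.0)
RGB = ((R'+m)×255, (G'+m)×255, (B'+m)×255) = (253.266, 213.6152, 83.334)
Round half up → RGB(253, 214, 83)


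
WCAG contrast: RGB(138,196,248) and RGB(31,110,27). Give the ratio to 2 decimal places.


Linearize each sRGB channel c=v/255: c/12.92 if c ≤ 0.04045 else ((c+0.055)/1.055)^2.4
L = 0.2126×R_lin + 0.7152×G_lin + 0.0722×B_lin
Color 1 (138,196,248):
  R=138: 138/255≈0.5412 > 0.04045 → ((0.5412+0.055)/1.055)^2.4 ≈ 0.25415
  G=196: 196/255≈0.7686 > 0.04045 → ((0.7686+0.055)/1.055)^2.4 ≈ 0.55201
  B=248: 248/255≈0.9725 > 0.04045 → ((0.9725+0.055)/1.055)^2.4 ≈ 0.93869
  L1 = 0.2126×0.25415 + 0.7152×0.55201 + 0.0722×0.93869 ≈ 0.51660
Color 2 (31,110,27):
  R=31: 31/255≈0.1216 > 0.04045 → ((0.1216+0.055)/1.055)^2.4 ≈ 0.01370
  G=110: 110/255≈0.4314 > 0.04045 → ((0.4314+0.055)/1.055)^2.4 ≈ 0.15593
  B=27: 27/255≈0.1059 > 0.04045 → ((0.1059+0.055)/1.055)^2.4 ≈ 0.01096
  L2 = 0.2126×0.01370 + 0.7152×0.15593 + 0.0722×0.01096 ≈ 0.11522
Lighter = 0.51660, Darker = 0.11522
Ratio = (L_lighter + 0.05) / (L_darker + 0.05)
Ratio = (0.51660 + 0.05) / (0.11522 + 0.05) = 0.56660 / 0.16522 ≈ 3.4293
Ratio ≈ 3.43:1


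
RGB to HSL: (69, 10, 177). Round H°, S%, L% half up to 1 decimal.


Normalize: R'=69/255≈0.2706, G'=10/255≈0.0392, B'=177/255≈0.6941
Max=177/255, Min=10/255, Δ=Max-Min=167/255
L = (Max+Min)/2 = (177+10)/510 = 187/510 = 0.36666… → L = 36.7%
L ≤ 0.5 → S = Δ/(Max+Min) = 167/(177+10) = 167/187 = 0.89304… → S = 89.3%
(the 1/255 factors cancel in S and H, so raw channel differences can be used)
Max is B' → H = 60 × ((R-G)/Δ + 4) = 60 × ((69-10)/167 + 4)
  59/167 + 4 = 0.3532… + 4 = 4.3532…
  H = 60 × 4.3532… = 261.197…° → H = 261.2°
= HSL(261.2°, 89.3%, 36.7%)


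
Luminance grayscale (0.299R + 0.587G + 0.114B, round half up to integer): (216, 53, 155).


Gray = 0.299×R + 0.587×G + 0.114×B
Gray = 0.299×216 + 0.587×53 + 0.114×155
Gray = 64.584 + 31.111 + 17.670
Gray = 113.365 → round half up → 113
Gray = 113


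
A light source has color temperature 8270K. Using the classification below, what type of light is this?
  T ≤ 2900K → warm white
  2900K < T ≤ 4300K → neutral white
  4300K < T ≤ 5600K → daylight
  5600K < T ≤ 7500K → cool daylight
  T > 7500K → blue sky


Temperature: 8270K
8270K > 7500K → blue sky
Classification: blue sky


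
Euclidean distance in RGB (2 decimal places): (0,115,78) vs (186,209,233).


d = √[(R₁-R₂)² + (G₁-G₂)² + (B₁-B₂)²]
d = √[(0-186)² + (115-209)² + (78-233)²]
d = √[34596 + 8836 + 24025]
d = √67457
d ≈ 259.72


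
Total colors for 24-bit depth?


Colors = 2^bits = 2^24
= 16,777,216 colors


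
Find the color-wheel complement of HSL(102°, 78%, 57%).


Complement = opposite side of color wheel = hue + 180°
H' = (102 + 180) mod 360 = 282°
S and L unchanged.
= HSL(282°, 78%, 57%)


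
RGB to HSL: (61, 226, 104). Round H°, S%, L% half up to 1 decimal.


Normalize: R'=61/255≈0.2392, G'=226/255≈0.8863, B'=104/255≈0.4078
Max=226/255, Min=61/255, Δ=Max-Min=165/255
L = (Max+Min)/2 = (226+61)/510 = 287/510 = 0.56274… → L = 56.3%
L > 0.5 → S = Δ/(2-Max-Min) = 165/(510-226-61) = 165/223 = 0.73991… → S = 74.0%
(the 1/255 factors cancel in S and H, so raw channel differences can be used)
Max is G' → H = 60 × ((B-R)/Δ + 2) = 60 × ((104-61)/165 + 2)
  43/165 + 2 = 0.2606… + 2 = 2.2606…
  H = 60 × 2.2606… = 135.636…° → H = 135.6°
= HSL(135.6°, 74.0%, 56.3%)


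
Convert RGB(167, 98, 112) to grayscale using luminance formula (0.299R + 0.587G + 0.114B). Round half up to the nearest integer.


Gray = 0.299×R + 0.587×G + 0.114×B
Gray = 0.299×167 + 0.587×98 + 0.114×112
Gray = 49.933 + 57.526 + 12.768
Gray = 120.227 → round half up → 120
Gray = 120


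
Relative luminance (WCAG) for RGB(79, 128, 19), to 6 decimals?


Linearize each channel (sRGB transfer function): c = v/255; c_lin = c/12.92 if c ≤ 0.04045, else ((c+0.055)/1.055)^2.4
  R: 79/255 ≈ 0.309804 > 0.04045 → ((0.309804+0.055)/1.055)^2.4 ≈ 0.078187
  G: 128/255 ≈ 0.501961 > 0.04045 → ((0.501961+0.055)/1.055)^2.4 ≈ 0.215861
  B: 19/255 ≈ 0.074510 > 0.04045 → ((0.074510+0.055)/1.055)^2.4 ≈ 0.006512
R_lin = 0.078187, G_lin = 0.215861, B_lin = 0.006512
L = 0.2126×R + 0.7152×G + 0.0722×B
L = 0.2126×0.078187 + 0.7152×0.215861 + 0.0722×0.006512
L ≈ 0.171476


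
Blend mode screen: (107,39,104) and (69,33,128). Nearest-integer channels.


Screen: C = 255 - (255-A)×(255-B)/255, rounded to nearest integer
R: 255 - (255-107)×(255-69)/255 = 255 - 27528/255 ≈ 255 - 107.953 = 147.047 → 147
G: 255 - (255-39)×(255-33)/255 = 255 - 47952/255 ≈ 255 - 188.047 = 66.953 → 67
B: 255 - (255-104)×(255-128)/255 = 255 - 19177/255 ≈ 255 - 75.204 = 179.796 → 180
= RGB(147, 67, 180)


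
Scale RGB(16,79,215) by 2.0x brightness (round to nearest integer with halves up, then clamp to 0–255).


Multiply each channel by 2.0, round half up, clamp to [0, 255]
R: 16×2.0 = 32
G: 79×2.0 = 158
B: 215×2.0 = 430 → clamp → 255
= RGB(32, 158, 255)


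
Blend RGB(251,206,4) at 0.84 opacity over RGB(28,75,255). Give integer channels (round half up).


C = α×F + (1-α)×B, with 1-α = 0.16
R: 0.84×251 + 0.16×28 = 210.84 + 4.48 = 215.32 → 215
G: 0.84×206 + 0.16×75 = 173.04 + 12.00 = 185.04 → 185
B: 0.84×4 + 0.16×255 = 3.36 + 40.80 = 44.16 → 44
= RGB(215, 185, 44)


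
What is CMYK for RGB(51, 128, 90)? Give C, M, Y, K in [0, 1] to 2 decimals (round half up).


R'=51/255≈0.2000, G'=128/255≈0.5020, B'=90/255≈0.3529
K = 1 - max(R',G',B') = 1 - 128/255 = 127/255 = 0.49803… → 0.50
(1-R'-K)/(1-K) simplifies to (max-R)/max with max = 128:
C = (128-51)/128 = 77/128 = 0.60156… → 0.60
M = (128-128)/128 = 0/128 = 0 → 0.00
Y = (128-90)/128 = 38/128 = 0.29687… → 0.30
= CMYK(0.60, 0.00, 0.30, 0.50)


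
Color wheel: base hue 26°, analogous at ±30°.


Base hue: 26°
Left analog: (26 - 30) mod 360 = 356°
Right analog: (26 + 30) mod 360 = 56°
Analogous hues = 356° and 56°


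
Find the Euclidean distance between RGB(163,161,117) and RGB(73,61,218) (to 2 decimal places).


d = √[(R₁-R₂)² + (G₁-G₂)² + (B₁-B₂)²]
d = √[(163-73)² + (161-61)² + (117-218)²]
d = √[8100 + 10000 + 10201]
d = √28301
d ≈ 168.23


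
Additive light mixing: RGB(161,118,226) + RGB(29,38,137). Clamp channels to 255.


Additive: each channel = min(255, C₁+C₂)
R: 161+29 = 190 → 190
G: 118+38 = 156 → 156
B: 226+137 = 363 → 255
= RGB(190, 156, 255)


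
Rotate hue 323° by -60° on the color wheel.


New hue = (H + rotation) mod 360
New hue = (323 -60) mod 360
= 263 mod 360
= 263°


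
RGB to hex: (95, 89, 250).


R = 95 → 5F (hex)
G = 89 → 59 (hex)
B = 250 → FA (hex)
Hex = #5F59FA


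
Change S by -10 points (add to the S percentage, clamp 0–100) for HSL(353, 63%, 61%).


Original S = 63%
Adjustment = -10 percentage points
New S = 63 + (-10) = 53
Clamp to [0, 100] → 53
= HSL(353°, 53%, 61%)


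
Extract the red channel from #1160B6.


Color: #1160B6
R = 11 = 17
G = 60 = 96
B = B6 = 182
Red = 17


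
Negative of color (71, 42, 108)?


Invert: (255-R, 255-G, 255-B)
R: 255-71 = 184
G: 255-42 = 213
B: 255-108 = 147
= RGB(184, 213, 147)


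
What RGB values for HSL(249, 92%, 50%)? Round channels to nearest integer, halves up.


H=249°, S=0.92, L=0.50
C = (1-|2L-1|)×S = (1-|0.00|)×0.92 = 0.92
H' = H/60 = 249/60 ≈ 4.1500; X = C×(1-|H' mod 2 - 1|) = 0.138
m = L - C/2 = 0.50 - 0.46 = 0.04
Sector ⌊H'⌋ = 4 → (R',G',B') = (0.138, 0.0, 0.92)
RGB = ((R'+m)×255, (G'+m)×255, (B'+m)×255) = (45.39, 10.2, 244.8)
Round half up → RGB(45, 10, 245)


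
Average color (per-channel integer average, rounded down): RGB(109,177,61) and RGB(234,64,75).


Midpoint: each channel = ⌊(C₁+C₂)/2⌋
R: ⌊(109+234)/2⌋ = 171
G: ⌊(177+64)/2⌋ = 120
B: ⌊(61+75)/2⌋ = 68
= RGB(171, 120, 68)


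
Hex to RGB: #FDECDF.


FD → 253 (R)
EC → 236 (G)
DF → 223 (B)
= RGB(253, 236, 223)


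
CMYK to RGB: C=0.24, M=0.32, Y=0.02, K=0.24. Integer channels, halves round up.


R = 255 × (1-C) × (1-K) = 255 × 0.76 × 0.76 = 147.288 → 147
G = 255 × (1-M) × (1-K) = 255 × 0.68 × 0.76 = 131.784 → 132
B = 255 × (1-Y) × (1-K) = 255 × 0.98 × 0.76 = 189.924 → 190
= RGB(147, 132, 190)


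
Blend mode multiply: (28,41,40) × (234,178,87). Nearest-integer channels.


Multiply: C = A×B/255, rounded to nearest integer
R: 28×234/255 = 6552/255 ≈ 25.694 → 26
G: 41×178/255 = 7298/255 ≈ 28.620 → 29
B: 40×87/255 = 3480/255 ≈ 13.647 → 14
= RGB(26, 29, 14)


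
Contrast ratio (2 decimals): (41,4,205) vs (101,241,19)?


Linearize each sRGB channel c=v/255: c/12.92 if c ≤ 0.04045 else ((c+0.055)/1.055)^2.4
L = 0.2126×R_lin + 0.7152×G_lin + 0.0722×B_lin
Color 1 (41,4,205):
  R=41: 41/255≈0.1608 > 0.04045 → ((0.1608+0.055)/1.055)^2.4 ≈ 0.02217
  G=4: 4/255≈0.0157 ≤ 0.04045 → 0.0157/12.92 ≈ 0.00121
  B=205: 205/255≈0.8039 > 0.04045 → ((0.8039+0.055)/1.055)^2.4 ≈ 0.61050
  L1 = 0.2126×0.02217 + 0.7152×0.00121 + 0.0722×0.61050 ≈ 0.04966
Color 2 (101,241,19):
  R=101: 101/255≈0.3961 > 0.04045 → ((0.3961+0.055)/1.055)^2.4 ≈ 0.13014
  G=241: 241/255≈0.9451 > 0.04045 → ((0.9451+0.055)/1.055)^2.4 ≈ 0.87962
  B=19: 19/255≈0.0745 > 0.04045 → ((0.0745+0.055)/1.055)^2.4 ≈ 0.00651
  L2 = 0.2126×0.13014 + 0.7152×0.87962 + 0.0722×0.00651 ≈ 0.65724
Lighter = 0.65724, Darker = 0.04966
Ratio = (L_lighter + 0.05) / (L_darker + 0.05)
Ratio = (0.65724 + 0.05) / (0.04966 + 0.05) = 0.70724 / 0.09966 ≈ 7.0965
Ratio ≈ 7.10:1


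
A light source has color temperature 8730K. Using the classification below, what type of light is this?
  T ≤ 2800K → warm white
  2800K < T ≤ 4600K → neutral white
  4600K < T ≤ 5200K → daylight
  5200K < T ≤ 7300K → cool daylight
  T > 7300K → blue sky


Temperature: 8730K
8730K > 7300K → blue sky
Classification: blue sky


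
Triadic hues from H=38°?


Triadic: equally spaced at 120° intervals
H1 = 38°
H2 = (38 + 120) mod 360 = 158°
H3 = (38 + 240) mod 360 = 278°
Triadic = 38°, 158°, 278°


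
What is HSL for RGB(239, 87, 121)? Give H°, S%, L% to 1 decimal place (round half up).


Normalize: R'=239/255≈0.9373, G'=87/255≈0.3412, B'=121/255≈0.4745
Max=239/255, Min=87/255, Δ=Max-Min=152/255
L = (Max+Min)/2 = (239+87)/510 = 326/510 = 0.63921… → L = 63.9%
L > 0.5 → S = Δ/(2-Max-Min) = 152/(510-239-87) = 152/184 = 0.82608… → S = 82.6%
(the 1/255 factors cancel in S and H, so raw channel differences can be used)
Max is R' → H = 60 × (((G-B)/Δ) mod 6) = 60 × (((87-121)/152) mod 6)
  (-34)/152 = -0.2236…; negative, so add 6 → 5.7763…
  H = 60 × 5.7763… = 346.578…° → H = 346.6°
= HSL(346.6°, 82.6%, 63.9%)


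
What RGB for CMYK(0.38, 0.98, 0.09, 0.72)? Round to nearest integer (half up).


R = 255 × (1-C) × (1-K) = 255 × 0.62 × 0.28 = 44.268 → 44
G = 255 × (1-M) × (1-K) = 255 × 0.02 × 0.28 = 1.428 → 1
B = 255 × (1-Y) × (1-K) = 255 × 0.91 × 0.28 = 64.974 → 65
= RGB(44, 1, 65)


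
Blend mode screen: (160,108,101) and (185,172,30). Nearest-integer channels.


Screen: C = 255 - (255-A)×(255-B)/255, rounded to nearest integer
R: 255 - (255-160)×(255-185)/255 = 255 - 6650/255 ≈ 255 - 26.078 = 228.922 → 229
G: 255 - (255-108)×(255-172)/255 = 255 - 12201/255 ≈ 255 - 47.847 = 207.153 → 207
B: 255 - (255-101)×(255-30)/255 = 255 - 34650/255 ≈ 255 - 135.882 = 119.118 → 119
= RGB(229, 207, 119)


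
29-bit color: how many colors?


Colors = 2^bits = 2^29
= 536,870,912 colors


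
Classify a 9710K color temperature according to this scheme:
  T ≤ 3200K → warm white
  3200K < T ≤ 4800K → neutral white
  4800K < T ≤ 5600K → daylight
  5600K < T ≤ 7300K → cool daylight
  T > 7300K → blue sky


Temperature: 9710K
9710K > 7300K → blue sky
Classification: blue sky


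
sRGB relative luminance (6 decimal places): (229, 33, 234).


Linearize each channel (sRGB transfer function): c = v/255; c_lin = c/12.92 if c ≤ 0.04045, else ((c+0.055)/1.055)^2.4
  R: 229/255 ≈ 0.898039 > 0.04045 → ((0.898039+0.055)/1.055)^2.4 ≈ 0.783538
  G: 33/255 ≈ 0.129412 > 0.04045 → ((0.129412+0.055)/1.055)^2.4 ≈ 0.015209
  B: 234/255 ≈ 0.917647 > 0.04045 → ((0.917647+0.055)/1.055)^2.4 ≈ 0.822786
R_lin = 0.783538, G_lin = 0.015209, B_lin = 0.822786
L = 0.2126×R + 0.7152×G + 0.0722×B
L = 0.2126×0.783538 + 0.7152×0.015209 + 0.0722×0.822786
L ≈ 0.236862


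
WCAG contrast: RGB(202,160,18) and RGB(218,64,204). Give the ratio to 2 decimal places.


Linearize each sRGB channel c=v/255: c/12.92 if c ≤ 0.04045 else ((c+0.055)/1.055)^2.4
L = 0.2126×R_lin + 0.7152×G_lin + 0.0722×B_lin
Color 1 (202,160,18):
  R=202: 202/255≈0.7922 > 0.04045 → ((0.7922+0.055)/1.055)^2.4 ≈ 0.59062
  G=160: 160/255≈0.6275 > 0.04045 → ((0.6275+0.055)/1.055)^2.4 ≈ 0.35153
  B=18: 18/255≈0.0706 > 0.04045 → ((0.0706+0.055)/1.055)^2.4 ≈ 0.00605
  L1 = 0.2126×0.59062 + 0.7152×0.35153 + 0.0722×0.00605 ≈ 0.37742
Color 2 (218,64,204):
  R=218: 218/255≈0.8549 > 0.04045 → ((0.8549+0.055)/1.055)^2.4 ≈ 0.70110
  G=64: 64/255≈0.2510 > 0.04045 → ((0.2510+0.055)/1.055)^2.4 ≈ 0.05127
  B=204: 204/255≈0.8000 > 0.04045 → ((0.8000+0.055)/1.055)^2.4 ≈ 0.60383
  L2 = 0.2126×0.70110 + 0.7152×0.05127 + 0.0722×0.60383 ≈ 0.22932
Lighter = 0.37742, Darker = 0.22932
Ratio = (L_lighter + 0.05) / (L_darker + 0.05)
Ratio = (0.37742 + 0.05) / (0.22932 + 0.05) = 0.42742 / 0.27932 ≈ 1.5302
Ratio ≈ 1.53:1


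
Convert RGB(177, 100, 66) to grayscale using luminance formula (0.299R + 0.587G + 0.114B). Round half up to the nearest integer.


Gray = 0.299×R + 0.587×G + 0.114×B
Gray = 0.299×177 + 0.587×100 + 0.114×66
Gray = 52.923 + 58.700 + 7.524
Gray = 119.147 → round half up → 119
Gray = 119


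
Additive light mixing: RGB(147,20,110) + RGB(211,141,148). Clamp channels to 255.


Additive: each channel = min(255, C₁+C₂)
R: 147+211 = 358 → 255
G: 20+141 = 161 → 161
B: 110+148 = 258 → 255
= RGB(255, 161, 255)


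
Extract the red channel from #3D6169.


Color: #3D6169
R = 3D = 61
G = 61 = 97
B = 69 = 105
Red = 61


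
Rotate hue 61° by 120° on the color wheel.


New hue = (H + rotation) mod 360
New hue = (61 + 120) mod 360
= 181 mod 360
= 181°


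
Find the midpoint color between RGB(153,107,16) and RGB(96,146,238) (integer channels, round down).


Midpoint: each channel = ⌊(C₁+C₂)/2⌋
R: ⌊(153+96)/2⌋ = 124
G: ⌊(107+146)/2⌋ = 126
B: ⌊(16+238)/2⌋ = 127
= RGB(124, 126, 127)


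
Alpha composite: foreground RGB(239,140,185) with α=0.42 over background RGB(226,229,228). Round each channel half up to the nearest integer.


C = α×F + (1-α)×B, with 1-α = 0.58
R: 0.42×239 + 0.58×226 = 100.38 + 131.08 = 231.46 → 231
G: 0.42×140 + 0.58×229 = 58.80 + 132.82 = 191.62 → 192
B: 0.42×185 + 0.58×228 = 77.70 + 132.24 = 209.94 → 210
= RGB(231, 192, 210)


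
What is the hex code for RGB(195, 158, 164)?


R = 195 → C3 (hex)
G = 158 → 9E (hex)
B = 164 → A4 (hex)
Hex = #C39EA4


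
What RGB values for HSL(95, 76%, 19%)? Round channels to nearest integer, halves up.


H=95°, S=0.76, L=0.19
C = (1-|2L-1|)×S = (1-|-0.62|)×0.76 = 0.2888
H' = H/60 = 95/60 ≈ 1.5833; X = C×(1-|H' mod 2 - 1|) ≈ 0.1203
m = L - C/2 = 0.19 - 0.1444 = 0.0456
Sector ⌊H'⌋ = 1 → (R',G',B') = (≈0.1203, 0.2888, 0.0)
RGB = ((R'+m)×255, (G'+m)×255, (B'+m)×255) = (42.313, 85.272, 11.628)
Round half up → RGB(42, 85, 12)


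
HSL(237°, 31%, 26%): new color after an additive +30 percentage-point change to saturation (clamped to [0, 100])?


Original S = 31%
Adjustment = +30 percentage points
New S = 31 + (30) = 61
Clamp to [0, 100] → 61
= HSL(237°, 61%, 26%)


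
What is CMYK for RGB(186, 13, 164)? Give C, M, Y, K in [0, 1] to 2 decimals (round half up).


R'=186/255≈0.7294, G'=13/255≈0.0510, B'=164/255≈0.6431
K = 1 - max(R',G',B') = 1 - 186/255 = 69/255 = 0.27058… → 0.27
(1-R'-K)/(1-K) simplifies to (max-R)/max with max = 186:
C = (186-186)/186 = 0/186 = 0 → 0.00
M = (186-13)/186 = 173/186 = 0.93010… → 0.93
Y = (186-164)/186 = 22/186 = 0.11827… → 0.12
= CMYK(0.00, 0.93, 0.12, 0.27)


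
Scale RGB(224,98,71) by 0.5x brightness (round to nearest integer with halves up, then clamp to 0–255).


Multiply each channel by 0.5, round half up, clamp to [0, 255]
R: 224×0.5 = 112
G: 98×0.5 = 49
B: 71×0.5 = 35.5 → round → 36
= RGB(112, 49, 36)


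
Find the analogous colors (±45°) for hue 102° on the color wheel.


Base hue: 102°
Left analog: (102 - 45) mod 360 = 57°
Right analog: (102 + 45) mod 360 = 147°
Analogous hues = 57° and 147°


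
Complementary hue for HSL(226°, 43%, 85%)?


Complement = opposite side of color wheel = hue + 180°
H' = (226 + 180) mod 360 = 46°
S and L unchanged.
= HSL(46°, 43%, 85%)


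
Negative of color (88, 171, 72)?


Invert: (255-R, 255-G, 255-B)
R: 255-88 = 167
G: 255-171 = 84
B: 255-72 = 183
= RGB(167, 84, 183)


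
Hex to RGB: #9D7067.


9D → 157 (R)
70 → 112 (G)
67 → 103 (B)
= RGB(157, 112, 103)


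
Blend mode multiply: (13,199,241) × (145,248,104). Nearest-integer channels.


Multiply: C = A×B/255, rounded to nearest integer
R: 13×145/255 = 1885/255 ≈ 7.392 → 7
G: 199×248/255 = 49352/255 ≈ 193.537 → 194
B: 241×104/255 = 25064/255 ≈ 98.290 → 98
= RGB(7, 194, 98)


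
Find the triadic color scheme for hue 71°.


Triadic: equally spaced at 120° intervals
H1 = 71°
H2 = (71 + 120) mod 360 = 191°
H3 = (71 + 240) mod 360 = 311°
Triadic = 71°, 191°, 311°


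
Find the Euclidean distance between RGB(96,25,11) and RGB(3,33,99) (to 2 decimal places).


d = √[(R₁-R₂)² + (G₁-G₂)² + (B₁-B₂)²]
d = √[(96-3)² + (25-33)² + (11-99)²]
d = √[8649 + 64 + 7744]
d = √16457
d ≈ 128.28


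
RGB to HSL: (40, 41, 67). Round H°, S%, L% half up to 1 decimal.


Normalize: R'=40/255≈0.1569, G'=41/255≈0.1608, B'=67/255≈0.2627
Max=67/255, Min=40/255, Δ=Max-Min=27/255
L = (Max+Min)/2 = (67+40)/510 = 107/510 = 0.20980… → L = 21.0%
L ≤ 0.5 → S = Δ/(Max+Min) = 27/(67+40) = 27/107 = 0.25233… → S = 25.2%
(the 1/255 factors cancel in S and H, so raw channel differences can be used)
Max is B' → H = 60 × ((R-G)/Δ + 4) = 60 × ((40-41)/27 + 4)
  -1/27 + 4 = -0.0370… + 4 = 3.9629…
  H = 60 × 3.9629… = 237.777…° → H = 237.8°
= HSL(237.8°, 25.2%, 21.0%)


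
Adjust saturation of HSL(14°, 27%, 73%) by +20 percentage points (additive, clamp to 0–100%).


Original S = 27%
Adjustment = +20 percentage points
New S = 27 + (20) = 47
Clamp to [0, 100] → 47
= HSL(14°, 47%, 73%)


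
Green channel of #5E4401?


Color: #5E4401
R = 5E = 94
G = 44 = 68
B = 01 = 1
Green = 68


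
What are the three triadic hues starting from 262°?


Triadic: equally spaced at 120° intervals
H1 = 262°
H2 = (262 + 120) mod 360 = 22°
H3 = (262 + 240) mod 360 = 142°
Triadic = 262°, 22°, 142°


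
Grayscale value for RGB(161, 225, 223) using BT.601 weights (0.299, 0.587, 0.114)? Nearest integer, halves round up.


Gray = 0.299×R + 0.587×G + 0.114×B
Gray = 0.299×161 + 0.587×225 + 0.114×223
Gray = 48.139 + 132.075 + 25.422
Gray = 205.636 → round half up → 206
Gray = 206


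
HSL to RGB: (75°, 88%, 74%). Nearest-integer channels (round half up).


H=75°, S=0.88, L=0.74
C = (1-|2L-1|)×S = (1-|0.48|)×0.88 = 0.4576
H' = H/60 = 75/60 ≈ 1.2500; X = C×(1-|H' mod 2 - 1|) = 0.3432
m = L - C/2 = 0.74 - 0.2288 = 0.5112
Sector ⌊H'⌋ = 1 → (R',G',B') = (0.3432, 0.4576, 0.0)
RGB = ((R'+m)×255, (G'+m)×255, (B'+m)×255) = (217.872, 247.044, 130.356)
Round half up → RGB(218, 247, 130)


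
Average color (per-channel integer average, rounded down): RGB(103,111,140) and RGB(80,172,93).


Midpoint: each channel = ⌊(C₁+C₂)/2⌋
R: ⌊(103+80)/2⌋ = 91
G: ⌊(111+172)/2⌋ = 141
B: ⌊(140+93)/2⌋ = 116
= RGB(91, 141, 116)


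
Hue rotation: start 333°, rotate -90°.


New hue = (H + rotation) mod 360
New hue = (333 -90) mod 360
= 243 mod 360
= 243°


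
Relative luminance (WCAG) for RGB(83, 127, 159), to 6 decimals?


Linearize each channel (sRGB transfer function): c = v/255; c_lin = c/12.92 if c ≤ 0.04045, else ((c+0.055)/1.055)^2.4
  R: 83/255 ≈ 0.325490 > 0.04045 → ((0.325490+0.055)/1.055)^2.4 ≈ 0.086500
  G: 127/255 ≈ 0.498039 > 0.04045 → ((0.498039+0.055)/1.055)^2.4 ≈ 0.212231
  B: 159/255 ≈ 0.623529 > 0.04045 → ((0.623529+0.055)/1.055)^2.4 ≈ 0.346704
R_lin = 0.086500, G_lin = 0.212231, B_lin = 0.346704
L = 0.2126×R + 0.7152×G + 0.0722×B
L = 0.2126×0.086500 + 0.7152×0.212231 + 0.0722×0.346704
L ≈ 0.195209


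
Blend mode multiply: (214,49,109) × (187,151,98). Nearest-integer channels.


Multiply: C = A×B/255, rounded to nearest integer
R: 214×187/255 = 40018/255 ≈ 156.933 → 157
G: 49×151/255 = 7399/255 ≈ 29.016 → 29
B: 109×98/255 = 10682/255 ≈ 41.890 → 42
= RGB(157, 29, 42)


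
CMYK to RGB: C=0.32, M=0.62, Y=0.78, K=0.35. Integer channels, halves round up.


R = 255 × (1-C) × (1-K) = 255 × 0.68 × 0.65 = 112.71 → 113
G = 255 × (1-M) × (1-K) = 255 × 0.38 × 0.65 = 62.985 → 63
B = 255 × (1-Y) × (1-K) = 255 × 0.22 × 0.65 = 36.465 → 36
= RGB(113, 63, 36)


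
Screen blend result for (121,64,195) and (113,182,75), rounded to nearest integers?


Screen: C = 255 - (255-A)×(255-B)/255, rounded to nearest integer
R: 255 - (255-121)×(255-113)/255 = 255 - 19028/255 ≈ 255 - 74.620 = 180.380 → 180
G: 255 - (255-64)×(255-182)/255 = 255 - 13943/255 ≈ 255 - 54.678 = 200.322 → 200
B: 255 - (255-195)×(255-75)/255 = 255 - 10800/255 ≈ 255 - 42.353 = 212.647 → 213
= RGB(180, 200, 213)
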